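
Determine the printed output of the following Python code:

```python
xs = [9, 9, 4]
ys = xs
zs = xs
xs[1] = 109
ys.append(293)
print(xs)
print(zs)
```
[9, 109, 4, 293]
[9, 109, 4, 293]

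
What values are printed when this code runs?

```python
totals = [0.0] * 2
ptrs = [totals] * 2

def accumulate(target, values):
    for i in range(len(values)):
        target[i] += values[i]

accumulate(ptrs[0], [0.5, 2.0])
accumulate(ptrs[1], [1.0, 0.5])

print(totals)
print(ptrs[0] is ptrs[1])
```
[1.5, 2.5]
True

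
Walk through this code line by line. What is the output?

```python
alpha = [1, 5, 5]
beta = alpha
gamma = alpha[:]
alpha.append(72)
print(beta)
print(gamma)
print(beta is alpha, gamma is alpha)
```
[1, 5, 5, 72]
[1, 5, 5]
True False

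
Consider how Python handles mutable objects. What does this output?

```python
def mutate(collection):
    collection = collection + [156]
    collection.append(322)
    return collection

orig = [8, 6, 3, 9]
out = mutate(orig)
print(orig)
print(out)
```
[8, 6, 3, 9]
[8, 6, 3, 9, 156, 322]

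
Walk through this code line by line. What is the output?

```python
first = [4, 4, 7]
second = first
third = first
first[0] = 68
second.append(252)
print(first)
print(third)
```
[68, 4, 7, 252]
[68, 4, 7, 252]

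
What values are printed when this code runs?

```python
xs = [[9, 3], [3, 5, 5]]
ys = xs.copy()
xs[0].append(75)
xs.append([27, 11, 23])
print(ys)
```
[[9, 3, 75], [3, 5, 5]]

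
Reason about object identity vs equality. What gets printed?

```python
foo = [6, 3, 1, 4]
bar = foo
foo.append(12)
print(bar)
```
[6, 3, 1, 4, 12]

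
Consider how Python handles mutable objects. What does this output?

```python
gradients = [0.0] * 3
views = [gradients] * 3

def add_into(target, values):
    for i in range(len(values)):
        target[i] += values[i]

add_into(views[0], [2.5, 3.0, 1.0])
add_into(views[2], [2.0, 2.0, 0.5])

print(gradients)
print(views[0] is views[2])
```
[4.5, 5.0, 1.5]
True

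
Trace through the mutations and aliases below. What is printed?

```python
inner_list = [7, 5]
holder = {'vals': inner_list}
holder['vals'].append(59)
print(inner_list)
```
[7, 5, 59]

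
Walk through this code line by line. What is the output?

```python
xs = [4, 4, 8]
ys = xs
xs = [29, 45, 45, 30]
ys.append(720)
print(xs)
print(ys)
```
[29, 45, 45, 30]
[4, 4, 8, 720]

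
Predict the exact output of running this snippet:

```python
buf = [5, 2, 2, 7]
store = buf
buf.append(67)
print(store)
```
[5, 2, 2, 7, 67]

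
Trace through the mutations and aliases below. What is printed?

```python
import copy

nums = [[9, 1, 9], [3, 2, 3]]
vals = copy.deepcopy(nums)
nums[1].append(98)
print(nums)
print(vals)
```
[[9, 1, 9], [3, 2, 3, 98]]
[[9, 1, 9], [3, 2, 3]]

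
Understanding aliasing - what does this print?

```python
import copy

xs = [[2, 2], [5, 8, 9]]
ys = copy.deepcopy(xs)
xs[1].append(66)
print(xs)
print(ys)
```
[[2, 2], [5, 8, 9, 66]]
[[2, 2], [5, 8, 9]]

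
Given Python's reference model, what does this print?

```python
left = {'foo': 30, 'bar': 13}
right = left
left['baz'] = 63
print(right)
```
{'foo': 30, 'bar': 13, 'baz': 63}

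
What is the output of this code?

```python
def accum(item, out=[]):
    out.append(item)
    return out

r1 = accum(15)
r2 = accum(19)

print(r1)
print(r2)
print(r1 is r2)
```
[15, 19]
[15, 19]
True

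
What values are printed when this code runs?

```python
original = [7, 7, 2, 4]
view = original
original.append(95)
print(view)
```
[7, 7, 2, 4, 95]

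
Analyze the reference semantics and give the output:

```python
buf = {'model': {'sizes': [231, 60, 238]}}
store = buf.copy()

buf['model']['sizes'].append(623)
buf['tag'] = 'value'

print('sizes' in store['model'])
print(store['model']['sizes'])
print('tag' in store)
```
True
[231, 60, 238, 623]
False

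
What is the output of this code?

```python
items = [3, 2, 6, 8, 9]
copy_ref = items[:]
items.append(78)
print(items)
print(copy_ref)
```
[3, 2, 6, 8, 9, 78]
[3, 2, 6, 8, 9]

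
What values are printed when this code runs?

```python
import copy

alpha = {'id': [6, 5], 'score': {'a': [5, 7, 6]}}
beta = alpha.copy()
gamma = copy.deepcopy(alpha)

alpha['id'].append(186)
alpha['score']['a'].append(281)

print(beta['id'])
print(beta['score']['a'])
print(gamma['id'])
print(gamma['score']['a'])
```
[6, 5, 186]
[5, 7, 6, 281]
[6, 5]
[5, 7, 6]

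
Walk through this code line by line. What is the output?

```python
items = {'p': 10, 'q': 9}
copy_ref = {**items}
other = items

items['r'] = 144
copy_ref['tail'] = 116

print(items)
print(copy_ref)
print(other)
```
{'p': 10, 'q': 9, 'r': 144}
{'p': 10, 'q': 9, 'tail': 116}
{'p': 10, 'q': 9, 'r': 144}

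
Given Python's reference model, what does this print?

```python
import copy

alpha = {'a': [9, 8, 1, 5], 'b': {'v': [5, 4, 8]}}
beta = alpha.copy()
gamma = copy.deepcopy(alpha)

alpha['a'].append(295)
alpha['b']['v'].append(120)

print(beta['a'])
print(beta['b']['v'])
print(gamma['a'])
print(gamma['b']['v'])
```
[9, 8, 1, 5, 295]
[5, 4, 8, 120]
[9, 8, 1, 5]
[5, 4, 8]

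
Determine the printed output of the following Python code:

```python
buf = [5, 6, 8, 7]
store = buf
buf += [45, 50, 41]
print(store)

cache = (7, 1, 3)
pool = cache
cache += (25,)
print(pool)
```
[5, 6, 8, 7, 45, 50, 41]
(7, 1, 3)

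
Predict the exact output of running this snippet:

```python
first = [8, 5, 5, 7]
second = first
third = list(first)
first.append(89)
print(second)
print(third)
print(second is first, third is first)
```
[8, 5, 5, 7, 89]
[8, 5, 5, 7]
True False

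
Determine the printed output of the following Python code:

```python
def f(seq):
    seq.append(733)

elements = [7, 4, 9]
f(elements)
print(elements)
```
[7, 4, 9, 733]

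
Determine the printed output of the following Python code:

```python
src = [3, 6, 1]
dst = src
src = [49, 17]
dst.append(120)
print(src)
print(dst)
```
[49, 17]
[3, 6, 1, 120]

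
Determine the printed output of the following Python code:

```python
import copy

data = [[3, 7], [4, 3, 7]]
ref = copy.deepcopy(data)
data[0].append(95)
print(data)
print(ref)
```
[[3, 7, 95], [4, 3, 7]]
[[3, 7], [4, 3, 7]]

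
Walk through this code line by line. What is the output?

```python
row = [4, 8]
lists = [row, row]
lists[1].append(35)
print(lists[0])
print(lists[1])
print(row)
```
[4, 8, 35]
[4, 8, 35]
[4, 8, 35]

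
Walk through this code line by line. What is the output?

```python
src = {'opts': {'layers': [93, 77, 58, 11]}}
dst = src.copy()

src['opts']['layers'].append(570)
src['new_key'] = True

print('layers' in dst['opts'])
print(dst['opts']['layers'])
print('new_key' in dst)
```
True
[93, 77, 58, 11, 570]
False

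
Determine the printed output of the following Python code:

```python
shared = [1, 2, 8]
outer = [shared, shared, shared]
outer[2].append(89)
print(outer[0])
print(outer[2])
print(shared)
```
[1, 2, 8, 89]
[1, 2, 8, 89]
[1, 2, 8, 89]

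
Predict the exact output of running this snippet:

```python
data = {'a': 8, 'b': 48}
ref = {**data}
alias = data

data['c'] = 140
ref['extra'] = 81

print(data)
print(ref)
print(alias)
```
{'a': 8, 'b': 48, 'c': 140}
{'a': 8, 'b': 48, 'extra': 81}
{'a': 8, 'b': 48, 'c': 140}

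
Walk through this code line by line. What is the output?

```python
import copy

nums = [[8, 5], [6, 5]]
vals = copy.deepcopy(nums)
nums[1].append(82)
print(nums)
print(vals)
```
[[8, 5], [6, 5, 82]]
[[8, 5], [6, 5]]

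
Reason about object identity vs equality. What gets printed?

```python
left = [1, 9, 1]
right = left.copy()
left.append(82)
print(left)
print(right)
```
[1, 9, 1, 82]
[1, 9, 1]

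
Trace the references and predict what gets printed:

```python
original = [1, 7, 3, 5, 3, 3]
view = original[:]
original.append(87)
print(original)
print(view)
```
[1, 7, 3, 5, 3, 3, 87]
[1, 7, 3, 5, 3, 3]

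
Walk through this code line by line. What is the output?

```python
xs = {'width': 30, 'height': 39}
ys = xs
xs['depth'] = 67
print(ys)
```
{'width': 30, 'height': 39, 'depth': 67}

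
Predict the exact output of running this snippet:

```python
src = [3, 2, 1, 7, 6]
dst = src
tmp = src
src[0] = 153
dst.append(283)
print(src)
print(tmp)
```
[153, 2, 1, 7, 6, 283]
[153, 2, 1, 7, 6, 283]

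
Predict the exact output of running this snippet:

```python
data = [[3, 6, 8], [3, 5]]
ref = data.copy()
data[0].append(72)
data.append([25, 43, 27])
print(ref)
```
[[3, 6, 8, 72], [3, 5]]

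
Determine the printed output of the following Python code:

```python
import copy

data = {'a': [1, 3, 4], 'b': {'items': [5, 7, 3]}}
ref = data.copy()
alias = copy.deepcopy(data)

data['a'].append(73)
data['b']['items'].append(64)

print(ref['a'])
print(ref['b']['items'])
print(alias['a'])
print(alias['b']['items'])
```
[1, 3, 4, 73]
[5, 7, 3, 64]
[1, 3, 4]
[5, 7, 3]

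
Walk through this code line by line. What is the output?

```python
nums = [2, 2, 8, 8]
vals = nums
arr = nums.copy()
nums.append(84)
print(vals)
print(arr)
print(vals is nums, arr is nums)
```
[2, 2, 8, 8, 84]
[2, 2, 8, 8]
True False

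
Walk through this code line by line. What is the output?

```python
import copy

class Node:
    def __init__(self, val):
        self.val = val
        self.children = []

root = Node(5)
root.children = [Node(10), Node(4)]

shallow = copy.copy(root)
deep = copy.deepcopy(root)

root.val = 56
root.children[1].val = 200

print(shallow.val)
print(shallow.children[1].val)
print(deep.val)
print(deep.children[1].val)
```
5
200
5
4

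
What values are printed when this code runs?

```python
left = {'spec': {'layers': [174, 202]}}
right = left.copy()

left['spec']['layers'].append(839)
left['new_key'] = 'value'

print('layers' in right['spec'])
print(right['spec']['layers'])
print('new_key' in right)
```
True
[174, 202, 839]
False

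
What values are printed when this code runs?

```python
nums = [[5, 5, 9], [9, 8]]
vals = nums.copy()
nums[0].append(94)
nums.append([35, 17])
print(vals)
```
[[5, 5, 9, 94], [9, 8]]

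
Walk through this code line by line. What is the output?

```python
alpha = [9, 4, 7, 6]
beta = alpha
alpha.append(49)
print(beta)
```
[9, 4, 7, 6, 49]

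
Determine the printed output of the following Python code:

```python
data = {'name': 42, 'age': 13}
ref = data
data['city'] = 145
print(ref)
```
{'name': 42, 'age': 13, 'city': 145}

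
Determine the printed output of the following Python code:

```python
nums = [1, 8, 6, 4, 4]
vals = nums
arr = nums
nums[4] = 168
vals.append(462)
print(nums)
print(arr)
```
[1, 8, 6, 4, 168, 462]
[1, 8, 6, 4, 168, 462]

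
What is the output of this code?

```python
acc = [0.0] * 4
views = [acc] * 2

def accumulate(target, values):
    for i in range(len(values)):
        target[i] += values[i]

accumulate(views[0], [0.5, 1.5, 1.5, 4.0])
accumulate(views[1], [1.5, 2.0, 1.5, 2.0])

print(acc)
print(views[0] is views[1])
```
[2.0, 3.5, 3.0, 6.0]
True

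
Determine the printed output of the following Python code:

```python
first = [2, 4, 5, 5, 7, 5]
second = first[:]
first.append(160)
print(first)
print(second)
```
[2, 4, 5, 5, 7, 5, 160]
[2, 4, 5, 5, 7, 5]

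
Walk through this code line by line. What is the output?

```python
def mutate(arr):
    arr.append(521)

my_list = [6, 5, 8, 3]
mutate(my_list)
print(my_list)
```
[6, 5, 8, 3, 521]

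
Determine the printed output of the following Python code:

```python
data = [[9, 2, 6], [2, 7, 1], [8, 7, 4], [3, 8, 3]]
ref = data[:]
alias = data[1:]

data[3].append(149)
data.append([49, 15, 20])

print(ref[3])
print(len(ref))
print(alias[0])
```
[3, 8, 3, 149]
4
[2, 7, 1]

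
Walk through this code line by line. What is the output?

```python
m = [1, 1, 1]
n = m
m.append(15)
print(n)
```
[1, 1, 1, 15]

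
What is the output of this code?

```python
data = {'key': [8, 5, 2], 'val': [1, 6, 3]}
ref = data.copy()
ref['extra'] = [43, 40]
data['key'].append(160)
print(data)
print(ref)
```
{'key': [8, 5, 2, 160], 'val': [1, 6, 3]}
{'key': [8, 5, 2, 160], 'val': [1, 6, 3], 'extra': [43, 40]}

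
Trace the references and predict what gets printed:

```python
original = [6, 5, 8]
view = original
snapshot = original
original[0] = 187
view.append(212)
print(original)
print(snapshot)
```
[187, 5, 8, 212]
[187, 5, 8, 212]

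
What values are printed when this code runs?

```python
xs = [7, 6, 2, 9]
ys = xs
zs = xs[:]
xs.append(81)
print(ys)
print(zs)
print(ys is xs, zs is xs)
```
[7, 6, 2, 9, 81]
[7, 6, 2, 9]
True False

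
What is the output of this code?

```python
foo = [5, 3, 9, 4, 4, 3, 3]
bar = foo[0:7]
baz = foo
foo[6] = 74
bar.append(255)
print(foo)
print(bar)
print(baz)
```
[5, 3, 9, 4, 4, 3, 74]
[5, 3, 9, 4, 4, 3, 3, 255]
[5, 3, 9, 4, 4, 3, 74]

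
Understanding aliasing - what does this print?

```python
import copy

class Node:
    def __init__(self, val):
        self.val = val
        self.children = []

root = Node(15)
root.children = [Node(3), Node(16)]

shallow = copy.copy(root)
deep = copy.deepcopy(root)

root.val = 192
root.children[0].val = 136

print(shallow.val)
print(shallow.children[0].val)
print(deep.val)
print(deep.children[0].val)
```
15
136
15
3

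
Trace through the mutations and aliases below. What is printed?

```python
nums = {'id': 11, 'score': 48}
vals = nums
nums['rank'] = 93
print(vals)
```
{'id': 11, 'score': 48, 'rank': 93}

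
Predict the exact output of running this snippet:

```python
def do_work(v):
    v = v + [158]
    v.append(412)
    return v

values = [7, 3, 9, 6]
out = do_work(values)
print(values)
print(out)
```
[7, 3, 9, 6]
[7, 3, 9, 6, 158, 412]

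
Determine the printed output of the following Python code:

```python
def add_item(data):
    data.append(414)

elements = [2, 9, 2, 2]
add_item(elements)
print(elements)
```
[2, 9, 2, 2, 414]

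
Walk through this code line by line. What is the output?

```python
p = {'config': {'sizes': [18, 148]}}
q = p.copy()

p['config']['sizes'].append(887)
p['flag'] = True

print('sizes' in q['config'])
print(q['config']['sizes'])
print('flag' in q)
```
True
[18, 148, 887]
False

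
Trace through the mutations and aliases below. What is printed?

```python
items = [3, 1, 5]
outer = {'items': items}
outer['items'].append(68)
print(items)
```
[3, 1, 5, 68]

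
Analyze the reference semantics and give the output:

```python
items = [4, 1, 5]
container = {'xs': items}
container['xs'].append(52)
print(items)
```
[4, 1, 5, 52]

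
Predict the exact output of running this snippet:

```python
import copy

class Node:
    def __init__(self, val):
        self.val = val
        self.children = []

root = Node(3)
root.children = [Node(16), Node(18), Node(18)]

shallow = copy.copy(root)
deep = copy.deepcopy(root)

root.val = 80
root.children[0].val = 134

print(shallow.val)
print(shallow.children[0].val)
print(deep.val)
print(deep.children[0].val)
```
3
134
3
16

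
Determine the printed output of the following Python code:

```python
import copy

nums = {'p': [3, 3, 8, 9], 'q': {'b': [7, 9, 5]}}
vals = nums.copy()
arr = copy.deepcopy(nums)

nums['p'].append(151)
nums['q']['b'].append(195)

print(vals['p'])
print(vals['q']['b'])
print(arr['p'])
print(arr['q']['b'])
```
[3, 3, 8, 9, 151]
[7, 9, 5, 195]
[3, 3, 8, 9]
[7, 9, 5]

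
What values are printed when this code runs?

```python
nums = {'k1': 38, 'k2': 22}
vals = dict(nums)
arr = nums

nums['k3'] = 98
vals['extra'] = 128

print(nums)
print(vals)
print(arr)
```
{'k1': 38, 'k2': 22, 'k3': 98}
{'k1': 38, 'k2': 22, 'extra': 128}
{'k1': 38, 'k2': 22, 'k3': 98}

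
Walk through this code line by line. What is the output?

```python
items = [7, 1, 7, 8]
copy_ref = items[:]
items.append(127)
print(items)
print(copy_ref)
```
[7, 1, 7, 8, 127]
[7, 1, 7, 8]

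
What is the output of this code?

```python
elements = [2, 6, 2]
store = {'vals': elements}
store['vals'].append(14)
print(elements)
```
[2, 6, 2, 14]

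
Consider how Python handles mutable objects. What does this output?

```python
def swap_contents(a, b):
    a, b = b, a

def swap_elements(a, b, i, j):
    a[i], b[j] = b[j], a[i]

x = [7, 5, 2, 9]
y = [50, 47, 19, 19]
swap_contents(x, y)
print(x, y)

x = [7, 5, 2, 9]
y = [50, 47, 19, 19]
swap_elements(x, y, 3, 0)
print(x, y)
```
[7, 5, 2, 9] [50, 47, 19, 19]
[7, 5, 2, 50] [9, 47, 19, 19]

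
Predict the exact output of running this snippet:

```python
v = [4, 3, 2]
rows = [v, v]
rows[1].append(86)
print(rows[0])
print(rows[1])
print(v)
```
[4, 3, 2, 86]
[4, 3, 2, 86]
[4, 3, 2, 86]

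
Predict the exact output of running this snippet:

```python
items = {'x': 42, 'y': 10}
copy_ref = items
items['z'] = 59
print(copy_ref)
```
{'x': 42, 'y': 10, 'z': 59}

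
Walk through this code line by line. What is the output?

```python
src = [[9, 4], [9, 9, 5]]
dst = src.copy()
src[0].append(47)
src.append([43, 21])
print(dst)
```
[[9, 4, 47], [9, 9, 5]]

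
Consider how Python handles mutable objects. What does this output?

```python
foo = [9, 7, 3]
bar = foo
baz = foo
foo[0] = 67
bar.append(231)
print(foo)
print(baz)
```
[67, 7, 3, 231]
[67, 7, 3, 231]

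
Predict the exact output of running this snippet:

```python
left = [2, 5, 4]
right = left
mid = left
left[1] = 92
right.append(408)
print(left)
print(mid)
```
[2, 92, 4, 408]
[2, 92, 4, 408]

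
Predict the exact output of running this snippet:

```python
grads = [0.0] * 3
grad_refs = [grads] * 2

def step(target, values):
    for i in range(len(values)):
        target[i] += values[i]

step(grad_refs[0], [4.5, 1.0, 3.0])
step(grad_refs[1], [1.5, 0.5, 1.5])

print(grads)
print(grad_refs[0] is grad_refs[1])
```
[6.0, 1.5, 4.5]
True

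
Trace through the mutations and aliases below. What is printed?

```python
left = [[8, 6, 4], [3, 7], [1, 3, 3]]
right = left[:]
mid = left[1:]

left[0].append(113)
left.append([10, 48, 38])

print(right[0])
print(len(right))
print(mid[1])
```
[8, 6, 4, 113]
3
[1, 3, 3]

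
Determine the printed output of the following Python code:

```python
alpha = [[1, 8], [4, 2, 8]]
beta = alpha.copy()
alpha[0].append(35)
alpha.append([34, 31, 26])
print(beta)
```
[[1, 8, 35], [4, 2, 8]]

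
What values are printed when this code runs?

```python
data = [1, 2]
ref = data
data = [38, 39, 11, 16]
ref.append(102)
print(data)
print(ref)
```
[38, 39, 11, 16]
[1, 2, 102]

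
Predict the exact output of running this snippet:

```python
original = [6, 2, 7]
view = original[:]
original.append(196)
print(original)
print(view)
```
[6, 2, 7, 196]
[6, 2, 7]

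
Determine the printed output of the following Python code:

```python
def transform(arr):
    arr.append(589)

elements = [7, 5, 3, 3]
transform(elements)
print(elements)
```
[7, 5, 3, 3, 589]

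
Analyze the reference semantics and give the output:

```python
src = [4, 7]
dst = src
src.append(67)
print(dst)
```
[4, 7, 67]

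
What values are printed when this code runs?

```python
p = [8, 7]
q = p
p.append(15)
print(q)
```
[8, 7, 15]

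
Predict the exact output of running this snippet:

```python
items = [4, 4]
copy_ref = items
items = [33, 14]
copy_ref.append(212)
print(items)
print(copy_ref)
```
[33, 14]
[4, 4, 212]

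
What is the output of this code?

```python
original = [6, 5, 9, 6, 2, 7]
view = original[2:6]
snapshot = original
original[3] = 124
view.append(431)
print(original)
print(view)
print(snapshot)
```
[6, 5, 9, 124, 2, 7]
[9, 6, 2, 7, 431]
[6, 5, 9, 124, 2, 7]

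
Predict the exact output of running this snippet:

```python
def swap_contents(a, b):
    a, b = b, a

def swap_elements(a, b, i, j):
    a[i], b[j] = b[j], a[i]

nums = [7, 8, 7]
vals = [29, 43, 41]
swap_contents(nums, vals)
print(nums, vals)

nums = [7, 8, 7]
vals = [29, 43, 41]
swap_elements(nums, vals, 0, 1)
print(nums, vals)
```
[7, 8, 7] [29, 43, 41]
[43, 8, 7] [29, 7, 41]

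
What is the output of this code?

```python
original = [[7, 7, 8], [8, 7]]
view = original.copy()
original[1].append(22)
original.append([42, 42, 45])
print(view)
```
[[7, 7, 8], [8, 7, 22]]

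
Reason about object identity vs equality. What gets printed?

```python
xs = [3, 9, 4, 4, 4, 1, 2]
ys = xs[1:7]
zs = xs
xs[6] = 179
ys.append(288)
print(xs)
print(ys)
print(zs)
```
[3, 9, 4, 4, 4, 1, 179]
[9, 4, 4, 4, 1, 2, 288]
[3, 9, 4, 4, 4, 1, 179]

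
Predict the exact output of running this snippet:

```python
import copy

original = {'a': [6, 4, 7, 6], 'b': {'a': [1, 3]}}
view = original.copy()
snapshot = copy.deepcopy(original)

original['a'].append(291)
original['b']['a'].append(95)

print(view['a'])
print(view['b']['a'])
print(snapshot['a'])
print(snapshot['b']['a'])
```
[6, 4, 7, 6, 291]
[1, 3, 95]
[6, 4, 7, 6]
[1, 3]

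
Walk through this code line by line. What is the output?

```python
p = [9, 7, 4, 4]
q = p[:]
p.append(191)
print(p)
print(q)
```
[9, 7, 4, 4, 191]
[9, 7, 4, 4]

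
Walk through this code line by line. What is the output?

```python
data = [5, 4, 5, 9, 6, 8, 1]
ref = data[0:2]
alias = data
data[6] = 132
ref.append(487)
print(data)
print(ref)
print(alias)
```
[5, 4, 5, 9, 6, 8, 132]
[5, 4, 487]
[5, 4, 5, 9, 6, 8, 132]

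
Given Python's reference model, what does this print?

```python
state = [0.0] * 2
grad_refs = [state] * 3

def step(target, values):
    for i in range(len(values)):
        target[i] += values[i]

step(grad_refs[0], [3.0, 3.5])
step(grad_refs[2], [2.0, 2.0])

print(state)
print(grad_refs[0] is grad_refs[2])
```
[5.0, 5.5]
True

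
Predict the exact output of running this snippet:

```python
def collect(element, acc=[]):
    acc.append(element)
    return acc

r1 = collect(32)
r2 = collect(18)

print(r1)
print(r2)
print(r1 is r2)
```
[32, 18]
[32, 18]
True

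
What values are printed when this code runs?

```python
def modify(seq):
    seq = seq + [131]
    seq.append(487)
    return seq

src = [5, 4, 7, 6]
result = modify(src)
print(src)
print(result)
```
[5, 4, 7, 6]
[5, 4, 7, 6, 131, 487]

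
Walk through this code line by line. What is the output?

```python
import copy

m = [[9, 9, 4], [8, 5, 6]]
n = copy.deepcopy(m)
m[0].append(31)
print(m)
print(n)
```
[[9, 9, 4, 31], [8, 5, 6]]
[[9, 9, 4], [8, 5, 6]]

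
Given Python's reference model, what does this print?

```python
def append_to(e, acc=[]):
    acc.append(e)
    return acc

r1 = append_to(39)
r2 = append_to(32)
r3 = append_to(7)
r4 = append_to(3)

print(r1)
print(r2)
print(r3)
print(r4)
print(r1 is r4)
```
[39, 32, 7, 3]
[39, 32, 7, 3]
[39, 32, 7, 3]
[39, 32, 7, 3]
True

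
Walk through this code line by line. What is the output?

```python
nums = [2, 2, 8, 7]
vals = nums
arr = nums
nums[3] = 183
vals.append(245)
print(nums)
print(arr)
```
[2, 2, 8, 183, 245]
[2, 2, 8, 183, 245]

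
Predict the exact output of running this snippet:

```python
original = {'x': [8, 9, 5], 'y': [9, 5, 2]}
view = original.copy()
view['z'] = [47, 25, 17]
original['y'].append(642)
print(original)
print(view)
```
{'x': [8, 9, 5], 'y': [9, 5, 2, 642]}
{'x': [8, 9, 5], 'y': [9, 5, 2, 642], 'z': [47, 25, 17]}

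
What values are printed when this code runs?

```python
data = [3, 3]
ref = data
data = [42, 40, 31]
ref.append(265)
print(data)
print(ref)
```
[42, 40, 31]
[3, 3, 265]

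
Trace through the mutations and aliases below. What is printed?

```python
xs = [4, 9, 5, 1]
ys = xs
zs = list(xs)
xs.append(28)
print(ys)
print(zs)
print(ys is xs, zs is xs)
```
[4, 9, 5, 1, 28]
[4, 9, 5, 1]
True False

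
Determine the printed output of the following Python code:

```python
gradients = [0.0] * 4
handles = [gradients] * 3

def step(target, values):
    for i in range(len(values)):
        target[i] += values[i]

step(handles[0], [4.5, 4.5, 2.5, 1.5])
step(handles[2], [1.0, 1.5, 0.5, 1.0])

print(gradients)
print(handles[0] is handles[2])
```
[5.5, 6.0, 3.0, 2.5]
True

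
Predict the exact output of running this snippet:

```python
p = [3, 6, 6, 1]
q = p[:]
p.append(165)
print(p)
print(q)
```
[3, 6, 6, 1, 165]
[3, 6, 6, 1]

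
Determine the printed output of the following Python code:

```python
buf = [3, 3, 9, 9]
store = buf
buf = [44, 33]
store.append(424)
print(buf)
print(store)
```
[44, 33]
[3, 3, 9, 9, 424]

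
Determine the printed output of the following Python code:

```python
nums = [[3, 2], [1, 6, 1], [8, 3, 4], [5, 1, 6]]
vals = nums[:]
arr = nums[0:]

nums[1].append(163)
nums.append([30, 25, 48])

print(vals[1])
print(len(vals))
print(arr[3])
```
[1, 6, 1, 163]
4
[5, 1, 6]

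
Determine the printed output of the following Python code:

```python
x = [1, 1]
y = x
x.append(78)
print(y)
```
[1, 1, 78]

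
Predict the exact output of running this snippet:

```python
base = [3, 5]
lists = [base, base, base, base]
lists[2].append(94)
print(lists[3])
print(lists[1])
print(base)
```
[3, 5, 94]
[3, 5, 94]
[3, 5, 94]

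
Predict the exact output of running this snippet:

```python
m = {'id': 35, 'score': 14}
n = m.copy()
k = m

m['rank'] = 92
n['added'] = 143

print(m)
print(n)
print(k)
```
{'id': 35, 'score': 14, 'rank': 92}
{'id': 35, 'score': 14, 'added': 143}
{'id': 35, 'score': 14, 'rank': 92}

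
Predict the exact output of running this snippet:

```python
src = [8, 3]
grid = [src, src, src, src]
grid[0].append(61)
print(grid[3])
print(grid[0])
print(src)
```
[8, 3, 61]
[8, 3, 61]
[8, 3, 61]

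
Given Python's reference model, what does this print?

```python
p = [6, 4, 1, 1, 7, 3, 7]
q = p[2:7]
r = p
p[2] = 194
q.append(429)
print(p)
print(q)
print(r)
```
[6, 4, 194, 1, 7, 3, 7]
[1, 1, 7, 3, 7, 429]
[6, 4, 194, 1, 7, 3, 7]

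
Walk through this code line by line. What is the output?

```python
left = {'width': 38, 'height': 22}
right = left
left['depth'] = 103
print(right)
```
{'width': 38, 'height': 22, 'depth': 103}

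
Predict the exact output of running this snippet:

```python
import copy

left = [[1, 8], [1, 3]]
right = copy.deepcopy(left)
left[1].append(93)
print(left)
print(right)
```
[[1, 8], [1, 3, 93]]
[[1, 8], [1, 3]]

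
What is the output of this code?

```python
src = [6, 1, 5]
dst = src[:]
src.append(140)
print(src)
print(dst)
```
[6, 1, 5, 140]
[6, 1, 5]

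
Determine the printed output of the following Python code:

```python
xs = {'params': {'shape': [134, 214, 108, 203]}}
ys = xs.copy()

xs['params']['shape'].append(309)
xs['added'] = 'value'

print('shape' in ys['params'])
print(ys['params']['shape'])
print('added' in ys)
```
True
[134, 214, 108, 203, 309]
False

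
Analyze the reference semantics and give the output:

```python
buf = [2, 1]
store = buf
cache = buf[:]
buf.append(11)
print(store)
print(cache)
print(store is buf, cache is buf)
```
[2, 1, 11]
[2, 1]
True False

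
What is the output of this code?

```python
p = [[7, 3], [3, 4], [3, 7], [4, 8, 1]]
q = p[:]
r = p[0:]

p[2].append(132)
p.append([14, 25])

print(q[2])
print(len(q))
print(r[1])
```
[3, 7, 132]
4
[3, 4]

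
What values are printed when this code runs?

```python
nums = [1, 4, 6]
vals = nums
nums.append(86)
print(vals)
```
[1, 4, 6, 86]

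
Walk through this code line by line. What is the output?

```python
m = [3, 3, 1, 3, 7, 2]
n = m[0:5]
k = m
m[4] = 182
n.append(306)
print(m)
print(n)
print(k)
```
[3, 3, 1, 3, 182, 2]
[3, 3, 1, 3, 7, 306]
[3, 3, 1, 3, 182, 2]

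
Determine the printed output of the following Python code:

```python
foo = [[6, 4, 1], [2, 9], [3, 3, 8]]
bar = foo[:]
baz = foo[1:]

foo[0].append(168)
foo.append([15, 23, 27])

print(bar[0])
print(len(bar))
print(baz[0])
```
[6, 4, 1, 168]
3
[2, 9]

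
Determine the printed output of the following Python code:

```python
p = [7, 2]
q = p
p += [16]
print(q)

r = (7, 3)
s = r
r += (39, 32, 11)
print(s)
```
[7, 2, 16]
(7, 3)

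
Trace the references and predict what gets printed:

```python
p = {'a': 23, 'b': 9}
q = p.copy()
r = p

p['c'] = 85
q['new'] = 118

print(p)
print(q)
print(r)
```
{'a': 23, 'b': 9, 'c': 85}
{'a': 23, 'b': 9, 'new': 118}
{'a': 23, 'b': 9, 'c': 85}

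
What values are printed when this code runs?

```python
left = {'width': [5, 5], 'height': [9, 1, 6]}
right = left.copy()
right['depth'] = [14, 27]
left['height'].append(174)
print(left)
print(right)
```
{'width': [5, 5], 'height': [9, 1, 6, 174]}
{'width': [5, 5], 'height': [9, 1, 6, 174], 'depth': [14, 27]}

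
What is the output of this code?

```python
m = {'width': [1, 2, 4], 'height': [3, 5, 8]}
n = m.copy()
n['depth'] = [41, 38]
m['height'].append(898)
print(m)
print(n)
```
{'width': [1, 2, 4], 'height': [3, 5, 8, 898]}
{'width': [1, 2, 4], 'height': [3, 5, 8, 898], 'depth': [41, 38]}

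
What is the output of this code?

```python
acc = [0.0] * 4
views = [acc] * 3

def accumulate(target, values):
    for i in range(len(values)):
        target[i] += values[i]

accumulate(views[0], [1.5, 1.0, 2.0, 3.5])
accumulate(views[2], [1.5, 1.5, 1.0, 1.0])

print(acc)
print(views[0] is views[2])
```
[3.0, 2.5, 3.0, 4.5]
True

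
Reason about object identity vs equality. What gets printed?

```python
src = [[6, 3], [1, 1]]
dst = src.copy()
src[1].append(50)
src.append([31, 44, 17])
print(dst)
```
[[6, 3], [1, 1, 50]]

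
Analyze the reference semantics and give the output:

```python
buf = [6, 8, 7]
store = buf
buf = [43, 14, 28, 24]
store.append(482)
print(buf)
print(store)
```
[43, 14, 28, 24]
[6, 8, 7, 482]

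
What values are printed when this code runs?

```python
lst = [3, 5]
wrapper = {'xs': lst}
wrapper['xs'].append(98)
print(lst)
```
[3, 5, 98]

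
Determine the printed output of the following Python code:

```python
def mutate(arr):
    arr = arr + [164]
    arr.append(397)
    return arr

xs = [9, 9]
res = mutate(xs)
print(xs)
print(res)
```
[9, 9]
[9, 9, 164, 397]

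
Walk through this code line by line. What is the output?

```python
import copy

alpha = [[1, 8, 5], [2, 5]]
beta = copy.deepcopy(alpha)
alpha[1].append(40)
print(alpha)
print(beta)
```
[[1, 8, 5], [2, 5, 40]]
[[1, 8, 5], [2, 5]]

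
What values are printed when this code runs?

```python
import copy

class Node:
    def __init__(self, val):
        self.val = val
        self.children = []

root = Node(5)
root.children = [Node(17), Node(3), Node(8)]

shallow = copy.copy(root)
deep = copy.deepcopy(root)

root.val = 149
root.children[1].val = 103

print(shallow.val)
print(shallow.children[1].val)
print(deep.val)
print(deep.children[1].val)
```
5
103
5
3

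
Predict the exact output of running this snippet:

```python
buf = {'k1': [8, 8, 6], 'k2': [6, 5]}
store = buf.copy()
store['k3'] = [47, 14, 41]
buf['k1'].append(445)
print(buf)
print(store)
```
{'k1': [8, 8, 6, 445], 'k2': [6, 5]}
{'k1': [8, 8, 6, 445], 'k2': [6, 5], 'k3': [47, 14, 41]}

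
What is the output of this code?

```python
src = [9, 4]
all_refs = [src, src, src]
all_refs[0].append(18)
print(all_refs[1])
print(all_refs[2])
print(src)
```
[9, 4, 18]
[9, 4, 18]
[9, 4, 18]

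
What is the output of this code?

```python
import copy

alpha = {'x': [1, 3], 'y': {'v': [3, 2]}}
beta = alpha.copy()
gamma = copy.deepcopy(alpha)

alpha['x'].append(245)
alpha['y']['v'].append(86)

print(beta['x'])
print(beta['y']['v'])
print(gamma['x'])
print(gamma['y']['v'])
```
[1, 3, 245]
[3, 2, 86]
[1, 3]
[3, 2]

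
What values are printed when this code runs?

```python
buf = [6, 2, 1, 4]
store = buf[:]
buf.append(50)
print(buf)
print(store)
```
[6, 2, 1, 4, 50]
[6, 2, 1, 4]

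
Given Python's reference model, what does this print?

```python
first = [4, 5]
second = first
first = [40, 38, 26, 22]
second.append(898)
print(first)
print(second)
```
[40, 38, 26, 22]
[4, 5, 898]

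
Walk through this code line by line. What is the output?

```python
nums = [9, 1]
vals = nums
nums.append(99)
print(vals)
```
[9, 1, 99]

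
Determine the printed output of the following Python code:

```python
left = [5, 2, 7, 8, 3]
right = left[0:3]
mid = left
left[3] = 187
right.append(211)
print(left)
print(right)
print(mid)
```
[5, 2, 7, 187, 3]
[5, 2, 7, 211]
[5, 2, 7, 187, 3]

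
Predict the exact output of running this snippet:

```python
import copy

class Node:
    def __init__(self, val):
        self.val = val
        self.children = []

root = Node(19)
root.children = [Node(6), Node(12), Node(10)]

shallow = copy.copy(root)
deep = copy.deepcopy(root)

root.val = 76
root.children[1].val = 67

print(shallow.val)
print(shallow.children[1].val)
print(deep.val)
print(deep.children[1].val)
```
19
67
19
12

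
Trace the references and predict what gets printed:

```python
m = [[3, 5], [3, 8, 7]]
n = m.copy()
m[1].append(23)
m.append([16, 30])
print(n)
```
[[3, 5], [3, 8, 7, 23]]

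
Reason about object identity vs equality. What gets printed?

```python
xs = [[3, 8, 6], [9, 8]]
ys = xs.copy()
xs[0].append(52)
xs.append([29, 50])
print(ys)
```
[[3, 8, 6, 52], [9, 8]]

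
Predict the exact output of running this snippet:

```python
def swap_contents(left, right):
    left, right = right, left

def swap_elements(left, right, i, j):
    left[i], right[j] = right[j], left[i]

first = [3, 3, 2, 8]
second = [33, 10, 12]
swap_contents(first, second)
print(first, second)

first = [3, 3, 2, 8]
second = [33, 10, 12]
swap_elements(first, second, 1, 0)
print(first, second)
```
[3, 3, 2, 8] [33, 10, 12]
[3, 33, 2, 8] [3, 10, 12]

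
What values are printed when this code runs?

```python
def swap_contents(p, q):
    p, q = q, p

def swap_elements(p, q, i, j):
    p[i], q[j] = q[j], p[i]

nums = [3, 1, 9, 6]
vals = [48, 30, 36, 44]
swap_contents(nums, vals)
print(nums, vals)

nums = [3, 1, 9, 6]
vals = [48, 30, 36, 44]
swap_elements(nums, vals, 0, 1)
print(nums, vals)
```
[3, 1, 9, 6] [48, 30, 36, 44]
[30, 1, 9, 6] [48, 3, 36, 44]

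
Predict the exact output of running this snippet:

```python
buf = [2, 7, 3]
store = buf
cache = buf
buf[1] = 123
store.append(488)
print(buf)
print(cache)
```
[2, 123, 3, 488]
[2, 123, 3, 488]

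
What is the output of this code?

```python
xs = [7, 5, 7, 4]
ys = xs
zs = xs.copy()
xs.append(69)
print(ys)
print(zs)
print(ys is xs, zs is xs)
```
[7, 5, 7, 4, 69]
[7, 5, 7, 4]
True False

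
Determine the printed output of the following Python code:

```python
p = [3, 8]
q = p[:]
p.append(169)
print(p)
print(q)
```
[3, 8, 169]
[3, 8]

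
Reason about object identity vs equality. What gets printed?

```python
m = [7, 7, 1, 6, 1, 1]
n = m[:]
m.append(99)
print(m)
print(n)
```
[7, 7, 1, 6, 1, 1, 99]
[7, 7, 1, 6, 1, 1]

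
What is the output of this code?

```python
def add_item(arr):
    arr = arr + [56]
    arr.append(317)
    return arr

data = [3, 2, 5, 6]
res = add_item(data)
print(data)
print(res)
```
[3, 2, 5, 6]
[3, 2, 5, 6, 56, 317]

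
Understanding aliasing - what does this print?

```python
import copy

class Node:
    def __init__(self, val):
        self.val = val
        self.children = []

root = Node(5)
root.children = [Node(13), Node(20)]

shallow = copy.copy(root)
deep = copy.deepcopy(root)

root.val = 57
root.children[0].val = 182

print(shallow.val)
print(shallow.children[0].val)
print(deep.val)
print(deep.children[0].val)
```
5
182
5
13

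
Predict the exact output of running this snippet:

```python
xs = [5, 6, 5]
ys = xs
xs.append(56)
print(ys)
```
[5, 6, 5, 56]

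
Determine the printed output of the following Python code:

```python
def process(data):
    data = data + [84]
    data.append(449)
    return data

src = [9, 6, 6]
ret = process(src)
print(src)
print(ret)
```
[9, 6, 6]
[9, 6, 6, 84, 449]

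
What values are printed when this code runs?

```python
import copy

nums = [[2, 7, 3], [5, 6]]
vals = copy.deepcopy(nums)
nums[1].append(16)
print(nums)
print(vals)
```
[[2, 7, 3], [5, 6, 16]]
[[2, 7, 3], [5, 6]]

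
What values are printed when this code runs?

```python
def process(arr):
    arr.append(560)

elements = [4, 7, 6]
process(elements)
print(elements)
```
[4, 7, 6, 560]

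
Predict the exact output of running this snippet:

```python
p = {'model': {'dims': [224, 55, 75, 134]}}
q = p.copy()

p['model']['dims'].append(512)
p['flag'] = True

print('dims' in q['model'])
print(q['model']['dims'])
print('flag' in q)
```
True
[224, 55, 75, 134, 512]
False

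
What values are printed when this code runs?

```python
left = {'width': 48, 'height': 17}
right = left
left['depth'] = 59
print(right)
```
{'width': 48, 'height': 17, 'depth': 59}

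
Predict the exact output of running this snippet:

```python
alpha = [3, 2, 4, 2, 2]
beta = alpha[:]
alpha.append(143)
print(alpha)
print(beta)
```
[3, 2, 4, 2, 2, 143]
[3, 2, 4, 2, 2]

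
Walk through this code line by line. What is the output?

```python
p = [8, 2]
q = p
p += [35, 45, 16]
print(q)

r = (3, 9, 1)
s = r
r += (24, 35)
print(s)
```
[8, 2, 35, 45, 16]
(3, 9, 1)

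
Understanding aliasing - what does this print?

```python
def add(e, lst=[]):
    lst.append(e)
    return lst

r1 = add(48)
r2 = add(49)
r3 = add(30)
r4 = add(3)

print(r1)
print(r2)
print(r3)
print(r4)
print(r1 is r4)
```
[48, 49, 30, 3]
[48, 49, 30, 3]
[48, 49, 30, 3]
[48, 49, 30, 3]
True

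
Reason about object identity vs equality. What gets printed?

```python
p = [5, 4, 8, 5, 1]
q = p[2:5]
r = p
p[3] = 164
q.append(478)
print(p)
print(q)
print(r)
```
[5, 4, 8, 164, 1]
[8, 5, 1, 478]
[5, 4, 8, 164, 1]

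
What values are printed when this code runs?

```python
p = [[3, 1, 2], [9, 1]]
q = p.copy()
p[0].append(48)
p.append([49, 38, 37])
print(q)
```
[[3, 1, 2, 48], [9, 1]]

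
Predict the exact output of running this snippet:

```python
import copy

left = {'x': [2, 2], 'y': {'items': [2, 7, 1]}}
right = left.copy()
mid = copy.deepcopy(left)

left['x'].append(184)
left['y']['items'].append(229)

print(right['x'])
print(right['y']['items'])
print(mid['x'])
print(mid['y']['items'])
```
[2, 2, 184]
[2, 7, 1, 229]
[2, 2]
[2, 7, 1]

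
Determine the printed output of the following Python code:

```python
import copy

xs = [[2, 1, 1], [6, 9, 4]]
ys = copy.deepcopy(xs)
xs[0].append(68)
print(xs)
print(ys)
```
[[2, 1, 1, 68], [6, 9, 4]]
[[2, 1, 1], [6, 9, 4]]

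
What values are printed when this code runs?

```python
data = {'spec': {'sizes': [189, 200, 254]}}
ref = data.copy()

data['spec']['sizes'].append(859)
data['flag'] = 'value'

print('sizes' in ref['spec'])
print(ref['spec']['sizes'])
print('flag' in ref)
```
True
[189, 200, 254, 859]
False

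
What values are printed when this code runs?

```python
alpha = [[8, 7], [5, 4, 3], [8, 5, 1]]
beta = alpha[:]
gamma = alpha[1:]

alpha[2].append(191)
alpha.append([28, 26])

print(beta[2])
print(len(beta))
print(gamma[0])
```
[8, 5, 1, 191]
3
[5, 4, 3]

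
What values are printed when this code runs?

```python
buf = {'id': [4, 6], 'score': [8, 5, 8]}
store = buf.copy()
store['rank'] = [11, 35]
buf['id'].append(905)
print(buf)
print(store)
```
{'id': [4, 6, 905], 'score': [8, 5, 8]}
{'id': [4, 6, 905], 'score': [8, 5, 8], 'rank': [11, 35]}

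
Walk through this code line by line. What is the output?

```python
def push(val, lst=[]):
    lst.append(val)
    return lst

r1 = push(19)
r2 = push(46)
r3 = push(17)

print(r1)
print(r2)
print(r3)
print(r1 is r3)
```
[19, 46, 17]
[19, 46, 17]
[19, 46, 17]
True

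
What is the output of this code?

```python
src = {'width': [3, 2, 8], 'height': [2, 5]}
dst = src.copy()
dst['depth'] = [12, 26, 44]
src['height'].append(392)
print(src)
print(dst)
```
{'width': [3, 2, 8], 'height': [2, 5, 392]}
{'width': [3, 2, 8], 'height': [2, 5, 392], 'depth': [12, 26, 44]}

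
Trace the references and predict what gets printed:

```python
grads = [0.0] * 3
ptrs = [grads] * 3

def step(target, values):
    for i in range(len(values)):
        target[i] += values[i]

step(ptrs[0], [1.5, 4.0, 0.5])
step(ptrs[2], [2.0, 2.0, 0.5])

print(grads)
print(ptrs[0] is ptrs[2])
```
[3.5, 6.0, 1.0]
True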